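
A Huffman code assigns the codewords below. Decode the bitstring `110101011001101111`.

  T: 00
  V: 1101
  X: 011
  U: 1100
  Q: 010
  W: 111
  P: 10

VQUVW

Read left to right; each codeword is recognised as soon as it completes (prefix code):
  1101→V | 010→Q | 1100→U | 1101→V | 111→W
Decoded message: VQUVW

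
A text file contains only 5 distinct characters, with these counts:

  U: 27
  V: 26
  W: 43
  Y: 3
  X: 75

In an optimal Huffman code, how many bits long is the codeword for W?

2

Repeatedly merge the two smallest:
merge Y(3) and V(26): 29
merge U(27) and 29: 56
merge W(43) and 56: 99
merge X(75) and 99: 174
W's leaf is at depth 2, giving a 2-bit codeword.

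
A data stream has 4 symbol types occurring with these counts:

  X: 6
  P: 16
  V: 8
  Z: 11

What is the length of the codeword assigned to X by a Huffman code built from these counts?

3

Repeatedly merge the two smallest:
combine X(6), V(8) → 14
combine Z(11), 14 → 25
combine P(16), 25 → 41
The subtree containing X is merged 3 times, so code length = 3.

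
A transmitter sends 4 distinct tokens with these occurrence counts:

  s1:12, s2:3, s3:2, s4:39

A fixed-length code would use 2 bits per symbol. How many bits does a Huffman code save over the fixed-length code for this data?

Fixed-length: 2 bits × 56 symbols = 112 bits.
Huffman merges:
merge s3(2) and s2(3): 5
merge 5 and s1(12): 17
merge 17 and s4(39): 56
Huffman total = 5 + 17 + 56 = 78 bits.
Saving = 112 − 78 = 34 bits.

34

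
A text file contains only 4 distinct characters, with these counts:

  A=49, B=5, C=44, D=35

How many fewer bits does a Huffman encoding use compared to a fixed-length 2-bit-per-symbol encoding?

Fixed-length: 2 bits × 133 symbols = 266 bits.
Huffman merges:
merge B(5) and D(35): 40
merge 40 and C(44): 84
merge A(49) and 84: 133
Huffman total = 40 + 84 + 133 = 257 bits.
Saving = 266 − 257 = 9 bits.

9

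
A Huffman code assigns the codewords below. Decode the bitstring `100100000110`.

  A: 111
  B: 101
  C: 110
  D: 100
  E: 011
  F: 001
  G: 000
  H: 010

Read left to right; each codeword is recognised as soon as it completes (prefix code):
  100→D | 100→D | 000→G | 110→C
Decoded message: DDGC

DDGC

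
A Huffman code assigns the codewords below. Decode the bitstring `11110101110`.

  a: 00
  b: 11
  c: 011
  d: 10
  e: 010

Read left to right; each codeword is recognised as soon as it completes (prefix code):
  11→b | 11→b | 010→e | 11→b | 10→d
Decoded message: bbebd

bbebd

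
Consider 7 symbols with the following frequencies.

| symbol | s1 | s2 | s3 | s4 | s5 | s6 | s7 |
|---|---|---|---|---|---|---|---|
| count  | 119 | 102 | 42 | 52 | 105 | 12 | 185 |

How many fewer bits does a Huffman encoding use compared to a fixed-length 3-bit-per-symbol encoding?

250

Fixed-length: 3 bits × 617 symbols = 1851 bits.
Huffman merges:
s6(12) + s3(42) → 54
s4(52) + 54 → 106
s2(102) + s5(105) → 207
106 + s1(119) → 225
s7(185) + 207 → 392
225 + 392 → 617
Huffman total = 54 + 106 + 207 + 225 + 392 + 617 = 1601 bits.
Saving = 1851 − 1601 = 250 bits.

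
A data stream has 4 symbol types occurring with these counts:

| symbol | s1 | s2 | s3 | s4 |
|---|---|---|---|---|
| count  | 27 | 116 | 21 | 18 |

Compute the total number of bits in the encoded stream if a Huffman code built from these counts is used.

287

Build the Huffman tree bottom-up:
merge s4(18) and s3(21): 39
merge s1(27) and 39: 66
merge 66 and s2(116): 182
Total encoded bits = sum of merged weights = 39 + 66 + 182 = 287.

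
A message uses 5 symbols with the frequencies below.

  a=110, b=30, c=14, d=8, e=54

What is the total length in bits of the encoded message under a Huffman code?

Build the Huffman tree bottom-up:
merge d(8) and c(14): 22
merge 22 and b(30): 52
merge 52 and e(54): 106
merge 106 and a(110): 216
The encoded length is the sum of every internal node's weight: 22 + 52 + 106 + 216 = 396 bits.

396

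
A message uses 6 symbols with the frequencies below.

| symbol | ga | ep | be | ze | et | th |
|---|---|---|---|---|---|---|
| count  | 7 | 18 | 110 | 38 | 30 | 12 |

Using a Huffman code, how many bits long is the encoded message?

443

Merge the two smallest weights repeatedly:
ga(7) + th(12) → 19
ep(18) + 19 → 37
et(30) + 37 → 67
ze(38) + 67 → 105
105 + be(110) → 215
Total encoded bits = sum of merged weights = 19 + 37 + 67 + 105 + 215 = 443.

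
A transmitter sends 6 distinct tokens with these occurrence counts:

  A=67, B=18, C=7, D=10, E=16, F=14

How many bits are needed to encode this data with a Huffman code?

Build the Huffman tree bottom-up:
combine C(7), D(10) → 17
combine F(14), E(16) → 30
combine 17, B(18) → 35
combine 30, 35 → 65
combine 65, A(67) → 132
Each symbol's bit-cost is frequency × depth; summing gives 279 bits (equivalently 17 + 30 + 35 + 65 + 132).

279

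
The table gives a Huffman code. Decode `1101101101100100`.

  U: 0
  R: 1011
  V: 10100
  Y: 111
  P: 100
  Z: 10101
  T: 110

Read left to right; each codeword is recognised as soon as it completes (prefix code):
  110→T | 110→T | 110→T | 110→T | 0→U | 100→P
Decoded message: TTTTUP

TTTTUP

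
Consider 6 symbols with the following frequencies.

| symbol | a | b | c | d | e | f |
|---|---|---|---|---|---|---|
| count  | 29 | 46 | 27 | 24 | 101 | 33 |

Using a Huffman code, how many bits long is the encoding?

Merge the two smallest weights repeatedly:
merge d(24) and c(27): 51
merge a(29) and f(33): 62
merge b(46) and 51: 97
merge 62 and 97: 159
merge e(101) and 159: 260
Each symbol's bit-cost is frequency × depth; summing gives 629 bits (equivalently 51 + 62 + 97 + 159 + 260).

629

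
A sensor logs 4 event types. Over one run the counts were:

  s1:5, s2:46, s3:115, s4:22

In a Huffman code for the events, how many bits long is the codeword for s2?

2

Repeatedly merge the two smallest:
combine s1(5), s4(22) → 27
combine 27, s2(46) → 73
combine 73, s3(115) → 188
The subtree containing s2 is merged 2 times, so code length = 2.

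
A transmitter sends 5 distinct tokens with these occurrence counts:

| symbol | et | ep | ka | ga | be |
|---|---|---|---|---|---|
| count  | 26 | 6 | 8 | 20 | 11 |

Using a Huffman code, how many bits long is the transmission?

Greedily combine the two least-frequent nodes:
merge ep(6) and ka(8): 14
merge be(11) and 14: 25
merge ga(20) and 25: 45
merge et(26) and 45: 71
The encoded length is the sum of every internal node's weight: 14 + 25 + 45 + 71 = 155 bits.

155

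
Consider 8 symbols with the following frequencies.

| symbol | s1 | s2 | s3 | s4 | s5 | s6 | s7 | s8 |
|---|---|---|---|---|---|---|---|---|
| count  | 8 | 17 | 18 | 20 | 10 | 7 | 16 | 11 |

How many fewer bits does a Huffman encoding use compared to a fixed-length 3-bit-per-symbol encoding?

5

Fixed-length: 3 bits × 107 symbols = 321 bits.
Huffman merges:
merge s6(7) and s1(8): 15
merge s5(10) and s8(11): 21
merge 15 and s7(16): 31
merge s2(17) and s3(18): 35
merge s4(20) and 21: 41
merge 31 and 35: 66
merge 41 and 66: 107
Huffman total = 15 + 21 + 31 + 35 + 41 + 66 + 107 = 316 bits.
Saving = 321 − 316 = 5 bits.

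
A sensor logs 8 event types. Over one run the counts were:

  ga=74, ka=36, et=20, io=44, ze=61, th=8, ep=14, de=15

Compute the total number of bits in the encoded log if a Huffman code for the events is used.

738

Merge the two smallest weights repeatedly:
th(8) + ep(14) → 22
de(15) + et(20) → 35
22 + 35 → 57
ka(36) + io(44) → 80
57 + ze(61) → 118
ga(74) + 80 → 154
118 + 154 → 272
Each symbol's bit-cost is frequency × depth; summing gives 738 bits (equivalently 22 + 35 + 57 + 80 + 118 + 154 + 272).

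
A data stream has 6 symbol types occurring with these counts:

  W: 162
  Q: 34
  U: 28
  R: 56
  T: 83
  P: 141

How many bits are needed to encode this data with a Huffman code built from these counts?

Merge the two smallest weights repeatedly:
merge U(28) and Q(34): 62
merge R(56) and 62: 118
merge T(83) and 118: 201
merge P(141) and W(162): 303
merge 201 and 303: 504
The encoded length is the sum of every internal node's weight: 62 + 118 + 201 + 303 + 504 = 1188 bits.

1188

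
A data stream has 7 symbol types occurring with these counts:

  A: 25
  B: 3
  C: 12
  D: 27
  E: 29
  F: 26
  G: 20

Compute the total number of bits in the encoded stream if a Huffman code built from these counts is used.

385

Greedily combine the two least-frequent nodes:
merge B(3) and C(12): 15
merge 15 and G(20): 35
merge A(25) and F(26): 51
merge D(27) and E(29): 56
merge 35 and 51: 86
merge 56 and 86: 142
The encoded length is the sum of every internal node's weight: 15 + 35 + 51 + 56 + 86 + 142 = 385 bits.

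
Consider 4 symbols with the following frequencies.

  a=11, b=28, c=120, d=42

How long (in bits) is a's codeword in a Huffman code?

Huffman merges, smallest pair first:
merge a(11) and b(28): 39
merge 39 and d(42): 81
merge 81 and c(120): 201
The subtree containing a is merged 3 times, so code length = 3.

3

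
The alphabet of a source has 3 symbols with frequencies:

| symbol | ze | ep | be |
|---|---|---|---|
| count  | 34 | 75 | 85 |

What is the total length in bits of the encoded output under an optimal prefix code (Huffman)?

303

Merge the two smallest weights repeatedly:
combine ze(34), ep(75) → 109
combine be(85), 109 → 194
The encoded length is the sum of every internal node's weight: 109 + 194 = 303 bits.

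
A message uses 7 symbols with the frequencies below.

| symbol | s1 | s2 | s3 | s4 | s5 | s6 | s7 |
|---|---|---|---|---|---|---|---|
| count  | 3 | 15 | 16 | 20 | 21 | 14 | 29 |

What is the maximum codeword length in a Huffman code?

4

Merge the two lowest-weight nodes at each step:
combine s1(3), s6(14) → 17
combine s2(15), s3(16) → 31
combine 17, s4(20) → 37
combine s5(21), s7(29) → 50
combine 31, 37 → 68
combine 50, 68 → 118
The first pair merged (s1, s6) ends up deepest, at depth 4.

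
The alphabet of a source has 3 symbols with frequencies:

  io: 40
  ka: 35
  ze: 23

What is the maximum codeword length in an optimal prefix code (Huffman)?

2

Merge the two lowest-weight nodes at each step:
combine ze(23), ka(35) → 58
combine io(40), 58 → 98
The first pair merged (ze, ka) ends up deepest, at depth 2.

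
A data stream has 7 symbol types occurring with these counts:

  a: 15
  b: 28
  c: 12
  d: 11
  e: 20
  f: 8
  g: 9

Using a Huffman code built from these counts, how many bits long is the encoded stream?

Build the Huffman tree bottom-up:
combine f(8), g(9) → 17
combine d(11), c(12) → 23
combine a(15), 17 → 32
combine e(20), 23 → 43
combine b(28), 32 → 60
combine 43, 60 → 103
Each symbol's bit-cost is frequency × depth; summing gives 278 bits (equivalently 17 + 23 + 32 + 43 + 60 + 103).

278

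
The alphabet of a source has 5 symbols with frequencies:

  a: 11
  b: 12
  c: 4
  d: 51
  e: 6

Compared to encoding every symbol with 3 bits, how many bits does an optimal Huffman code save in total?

Fixed-length: 3 bits × 84 symbols = 252 bits.
Huffman merges:
merge c(4) and e(6): 10
merge 10 and a(11): 21
merge b(12) and 21: 33
merge 33 and d(51): 84
Huffman total = 10 + 21 + 33 + 84 = 148 bits.
Saving = 252 − 148 = 104 bits.

104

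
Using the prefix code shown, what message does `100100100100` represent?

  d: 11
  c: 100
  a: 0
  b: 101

cccc

Read left to right; each codeword is recognised as soon as it completes (prefix code):
  100→c | 100→c | 100→c | 100→c
Decoded message: cccc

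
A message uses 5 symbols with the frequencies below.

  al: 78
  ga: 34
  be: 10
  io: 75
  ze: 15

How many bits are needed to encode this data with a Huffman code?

430

Greedily combine the two least-frequent nodes:
combine be(10), ze(15) → 25
combine 25, ga(34) → 59
combine 59, io(75) → 134
combine al(78), 134 → 212
The encoded length is the sum of every internal node's weight: 25 + 59 + 134 + 212 = 430 bits.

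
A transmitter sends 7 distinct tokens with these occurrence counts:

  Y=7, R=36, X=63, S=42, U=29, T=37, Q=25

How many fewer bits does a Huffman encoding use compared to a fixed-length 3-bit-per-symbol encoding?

73

Fixed-length: 3 bits × 239 symbols = 717 bits.
Huffman merges:
merge Y(7) and Q(25): 32
merge U(29) and 32: 61
merge R(36) and T(37): 73
merge S(42) and 61: 103
merge X(63) and 73: 136
merge 103 and 136: 239
Huffman total = 32 + 61 + 73 + 103 + 136 + 239 = 644 bits.
Saving = 717 − 644 = 73 bits.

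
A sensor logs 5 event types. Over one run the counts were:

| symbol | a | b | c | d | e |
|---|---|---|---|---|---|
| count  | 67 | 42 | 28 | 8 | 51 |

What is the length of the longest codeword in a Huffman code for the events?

3

Merge the two lowest-weight nodes at each step:
combine d(8), c(28) → 36
combine 36, b(42) → 78
combine e(51), a(67) → 118
combine 78, 118 → 196
The rarest symbols sit at the bottom; the longest codeword is 3 bits.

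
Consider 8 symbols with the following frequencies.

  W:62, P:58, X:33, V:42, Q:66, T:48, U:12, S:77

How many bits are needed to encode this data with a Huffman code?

Greedily combine the two least-frequent nodes:
merge U(12) and X(33): 45
merge V(42) and 45: 87
merge T(48) and P(58): 106
merge W(62) and Q(66): 128
merge S(77) and 87: 164
merge 106 and 128: 234
merge 164 and 234: 398
The encoded length is the sum of every internal node's weight: 45 + 87 + 106 + 128 + 164 + 234 + 398 = 1162 bits.

1162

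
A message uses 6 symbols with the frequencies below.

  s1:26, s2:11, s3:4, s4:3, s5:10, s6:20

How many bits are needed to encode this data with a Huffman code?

172

Greedily combine the two least-frequent nodes:
s4(3) + s3(4) → 7
7 + s5(10) → 17
s2(11) + 17 → 28
s6(20) + s1(26) → 46
28 + 46 → 74
Each symbol's bit-cost is frequency × depth; summing gives 172 bits (equivalently 7 + 17 + 28 + 46 + 74).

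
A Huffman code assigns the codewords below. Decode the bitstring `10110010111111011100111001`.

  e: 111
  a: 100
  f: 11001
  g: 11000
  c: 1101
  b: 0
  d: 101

dadecff

Read left to right; each codeword is recognised as soon as it completes (prefix code):
  101→d | 100→a | 101→d | 111→e | 1101→c | 11001→f | 11001→f
Decoded message: dadecff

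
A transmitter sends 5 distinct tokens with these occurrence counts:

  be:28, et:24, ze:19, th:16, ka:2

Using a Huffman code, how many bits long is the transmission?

Build the Huffman tree bottom-up:
combine ka(2), th(16) → 18
combine 18, ze(19) → 37
combine et(24), be(28) → 52
combine 37, 52 → 89
The encoded length is the sum of every internal node's weight: 18 + 37 + 52 + 89 = 196 bits.

196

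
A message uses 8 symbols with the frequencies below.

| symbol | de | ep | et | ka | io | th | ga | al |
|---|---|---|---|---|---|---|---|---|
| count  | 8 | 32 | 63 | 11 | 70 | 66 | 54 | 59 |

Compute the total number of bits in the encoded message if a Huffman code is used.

Greedily combine the two least-frequent nodes:
merge de(8) and ka(11): 19
merge 19 and ep(32): 51
merge 51 and ga(54): 105
merge al(59) and et(63): 122
merge th(66) and io(70): 136
merge 105 and 122: 227
merge 136 and 227: 363
Total encoded bits = sum of merged weights = 19 + 51 + 105 + 122 + 136 + 227 + 363 = 1023.

1023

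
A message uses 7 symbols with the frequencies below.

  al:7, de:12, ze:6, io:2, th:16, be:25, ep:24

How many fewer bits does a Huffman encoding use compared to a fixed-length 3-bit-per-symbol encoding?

Fixed-length: 3 bits × 92 symbols = 276 bits.
Huffman merges:
io(2) + ze(6) → 8
al(7) + 8 → 15
de(12) + 15 → 27
th(16) + ep(24) → 40
be(25) + 27 → 52
40 + 52 → 92
Huffman total = 8 + 15 + 27 + 40 + 52 + 92 = 234 bits.
Saving = 276 − 234 = 42 bits.

42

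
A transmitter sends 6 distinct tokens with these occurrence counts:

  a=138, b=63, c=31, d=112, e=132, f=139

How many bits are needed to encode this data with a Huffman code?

1530

Build the Huffman tree bottom-up:
c(31) + b(63) → 94
94 + d(112) → 206
e(132) + a(138) → 270
f(139) + 206 → 345
270 + 345 → 615
The encoded length is the sum of every internal node's weight: 94 + 206 + 270 + 345 + 615 = 1530 bits.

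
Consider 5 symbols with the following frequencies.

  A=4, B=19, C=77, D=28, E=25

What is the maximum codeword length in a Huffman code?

Merge the two lowest-weight nodes at each step:
combine A(4), B(19) → 23
combine 23, E(25) → 48
combine D(28), 48 → 76
combine 76, C(77) → 153
Maximum depth reached is 4.

4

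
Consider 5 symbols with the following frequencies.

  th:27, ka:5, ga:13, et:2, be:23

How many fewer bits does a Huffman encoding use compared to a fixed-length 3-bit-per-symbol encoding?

70

Fixed-length: 3 bits × 70 symbols = 210 bits.
Huffman merges:
combine et(2), ka(5) → 7
combine 7, ga(13) → 20
combine 20, be(23) → 43
combine th(27), 43 → 70
Huffman total = 7 + 20 + 43 + 70 = 140 bits.
Saving = 210 − 140 = 70 bits.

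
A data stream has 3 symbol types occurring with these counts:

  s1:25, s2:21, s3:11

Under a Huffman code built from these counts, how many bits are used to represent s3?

Build the tree from the bottom:
merge s3(11) and s2(21): 32
merge s1(25) and 32: 57
s3's leaf is at depth 2, giving a 2-bit codeword.

2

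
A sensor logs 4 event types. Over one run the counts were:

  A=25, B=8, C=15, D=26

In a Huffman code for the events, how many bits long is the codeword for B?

3

Repeatedly merge the two smallest:
merge B(8) and C(15): 23
merge 23 and A(25): 48
merge D(26) and 48: 74
The subtree containing B is merged 3 times, so code length = 3.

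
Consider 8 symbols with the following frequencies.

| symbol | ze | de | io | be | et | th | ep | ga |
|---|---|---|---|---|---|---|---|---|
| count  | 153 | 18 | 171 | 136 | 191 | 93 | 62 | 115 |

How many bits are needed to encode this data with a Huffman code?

2706

Greedily combine the two least-frequent nodes:
de(18) + ep(62) → 80
80 + th(93) → 173
ga(115) + be(136) → 251
ze(153) + io(171) → 324
173 + et(191) → 364
251 + 324 → 575
364 + 575 → 939
Each symbol's bit-cost is frequency × depth; summing gives 2706 bits (equivalently 80 + 173 + 251 + 324 + 364 + 575 + 939).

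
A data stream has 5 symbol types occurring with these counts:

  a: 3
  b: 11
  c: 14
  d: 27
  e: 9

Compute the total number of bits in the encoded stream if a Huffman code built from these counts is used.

Greedily combine the two least-frequent nodes:
combine a(3), e(9) → 12
combine b(11), 12 → 23
combine c(14), 23 → 37
combine d(27), 37 → 64
The encoded length is the sum of every internal node's weight: 12 + 23 + 37 + 64 = 136 bits.

136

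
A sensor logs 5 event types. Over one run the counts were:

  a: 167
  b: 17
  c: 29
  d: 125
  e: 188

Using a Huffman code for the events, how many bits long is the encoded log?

1081

Build the Huffman tree bottom-up:
b(17) + c(29) → 46
46 + d(125) → 171
a(167) + 171 → 338
e(188) + 338 → 526
Total encoded bits = sum of merged weights = 46 + 171 + 338 + 526 = 1081.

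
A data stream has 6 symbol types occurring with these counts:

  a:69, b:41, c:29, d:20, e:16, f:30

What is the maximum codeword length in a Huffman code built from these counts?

3

Merge the two lowest-weight nodes at each step:
e(16) + d(20) → 36
c(29) + f(30) → 59
36 + b(41) → 77
59 + a(69) → 128
77 + 128 → 205
The first pair merged (e, d) ends up deepest, at depth 3.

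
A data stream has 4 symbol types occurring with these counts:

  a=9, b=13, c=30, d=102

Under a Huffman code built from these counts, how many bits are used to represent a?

3

Repeatedly merge the two smallest:
merge a(9) and b(13): 22
merge 22 and c(30): 52
merge 52 and d(102): 154
a's leaf is at depth 3, giving a 3-bit codeword.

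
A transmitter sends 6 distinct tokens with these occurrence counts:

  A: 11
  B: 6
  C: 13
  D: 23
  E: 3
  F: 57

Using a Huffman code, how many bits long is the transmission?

231

Greedily combine the two least-frequent nodes:
combine E(3), B(6) → 9
combine 9, A(11) → 20
combine C(13), 20 → 33
combine D(23), 33 → 56
combine 56, F(57) → 113
Each symbol's bit-cost is frequency × depth; summing gives 231 bits (equivalently 9 + 20 + 33 + 56 + 113).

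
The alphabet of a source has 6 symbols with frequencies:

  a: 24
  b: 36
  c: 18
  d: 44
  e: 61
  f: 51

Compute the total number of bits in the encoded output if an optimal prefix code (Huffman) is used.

Merge the two smallest weights repeatedly:
combine c(18), a(24) → 42
combine b(36), 42 → 78
combine d(44), f(51) → 95
combine e(61), 78 → 139
combine 95, 139 → 234
Total encoded bits = sum of merged weights = 42 + 78 + 95 + 139 + 234 = 588.

588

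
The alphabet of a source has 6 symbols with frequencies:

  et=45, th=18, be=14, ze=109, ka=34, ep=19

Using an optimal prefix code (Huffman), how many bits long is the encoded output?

Merge the two smallest weights repeatedly:
combine be(14), th(18) → 32
combine ep(19), 32 → 51
combine ka(34), et(45) → 79
combine 51, 79 → 130
combine ze(109), 130 → 239
Total encoded bits = sum of merged weights = 32 + 51 + 79 + 130 + 239 = 531.

531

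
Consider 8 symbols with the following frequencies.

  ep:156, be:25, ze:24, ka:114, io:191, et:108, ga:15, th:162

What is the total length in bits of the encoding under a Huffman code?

2135

Build the Huffman tree bottom-up:
ga(15) + ze(24) → 39
be(25) + 39 → 64
64 + et(108) → 172
ka(114) + ep(156) → 270
th(162) + 172 → 334
io(191) + 270 → 461
334 + 461 → 795
Each symbol's bit-cost is frequency × depth; summing gives 2135 bits (equivalently 39 + 64 + 172 + 270 + 334 + 461 + 795).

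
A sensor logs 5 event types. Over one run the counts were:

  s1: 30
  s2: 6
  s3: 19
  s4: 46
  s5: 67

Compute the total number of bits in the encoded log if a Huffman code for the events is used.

349

Greedily combine the two least-frequent nodes:
combine s2(6), s3(19) → 25
combine 25, s1(30) → 55
combine s4(46), 55 → 101
combine s5(67), 101 → 168
The encoded length is the sum of every internal node's weight: 25 + 55 + 101 + 168 = 349 bits.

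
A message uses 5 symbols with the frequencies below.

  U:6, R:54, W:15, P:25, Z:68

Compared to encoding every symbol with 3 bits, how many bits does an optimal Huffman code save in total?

Fixed-length: 3 bits × 168 symbols = 504 bits.
Huffman merges:
combine U(6), W(15) → 21
combine 21, P(25) → 46
combine 46, R(54) → 100
combine Z(68), 100 → 168
Huffman total = 21 + 46 + 100 + 168 = 335 bits.
Saving = 504 − 335 = 169 bits.

169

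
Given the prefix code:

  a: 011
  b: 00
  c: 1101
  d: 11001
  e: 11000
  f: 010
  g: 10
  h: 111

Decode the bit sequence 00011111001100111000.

bahbde

Read left to right; each codeword is recognised as soon as it completes (prefix code):
  00→b | 011→a | 111→h | 00→b | 11001→d | 11000→e
Decoded message: bahbde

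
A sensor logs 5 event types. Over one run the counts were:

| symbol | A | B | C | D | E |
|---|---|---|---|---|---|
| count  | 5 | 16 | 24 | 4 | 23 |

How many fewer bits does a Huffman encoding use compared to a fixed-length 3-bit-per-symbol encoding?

Fixed-length: 3 bits × 72 symbols = 216 bits.
Huffman merges:
D(4) + A(5) → 9
9 + B(16) → 25
E(23) + C(24) → 47
25 + 47 → 72
Huffman total = 9 + 25 + 47 + 72 = 153 bits.
Saving = 216 − 153 = 63 bits.

63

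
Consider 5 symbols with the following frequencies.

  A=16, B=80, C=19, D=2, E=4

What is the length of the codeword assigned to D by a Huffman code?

Repeatedly merge the two smallest:
merge D(2) and E(4): 6
merge 6 and A(16): 22
merge C(19) and 22: 41
merge 41 and B(80): 121
The subtree containing D is merged 4 times, so code length = 4.

4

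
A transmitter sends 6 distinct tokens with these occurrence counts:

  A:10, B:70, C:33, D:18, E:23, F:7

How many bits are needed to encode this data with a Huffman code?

360

Greedily combine the two least-frequent nodes:
combine F(7), A(10) → 17
combine 17, D(18) → 35
combine E(23), C(33) → 56
combine 35, 56 → 91
combine B(70), 91 → 161
Each symbol's bit-cost is frequency × depth; summing gives 360 bits (equivalently 17 + 35 + 56 + 91 + 161).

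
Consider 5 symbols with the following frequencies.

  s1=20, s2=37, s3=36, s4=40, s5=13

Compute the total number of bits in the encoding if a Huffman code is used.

325

Build the Huffman tree bottom-up:
s5(13) + s1(20) → 33
33 + s3(36) → 69
s2(37) + s4(40) → 77
69 + 77 → 146
Each symbol's bit-cost is frequency × depth; summing gives 325 bits (equivalently 33 + 69 + 77 + 146).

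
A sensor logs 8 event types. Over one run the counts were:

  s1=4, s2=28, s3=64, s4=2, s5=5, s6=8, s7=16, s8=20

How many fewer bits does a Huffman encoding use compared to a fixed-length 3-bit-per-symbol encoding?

92

Fixed-length: 3 bits × 147 symbols = 441 bits.
Huffman merges:
merge s4(2) and s1(4): 6
merge s5(5) and 6: 11
merge s6(8) and 11: 19
merge s7(16) and 19: 35
merge s8(20) and s2(28): 48
merge 35 and 48: 83
merge s3(64) and 83: 147
Huffman total = 6 + 11 + 19 + 35 + 48 + 83 + 147 = 349 bits.
Saving = 441 − 349 = 92 bits.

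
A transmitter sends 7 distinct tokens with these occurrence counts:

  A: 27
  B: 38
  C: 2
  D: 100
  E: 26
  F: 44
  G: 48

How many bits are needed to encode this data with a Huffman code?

735

Greedily combine the two least-frequent nodes:
C(2) + E(26) → 28
A(27) + 28 → 55
B(38) + F(44) → 82
G(48) + 55 → 103
82 + D(100) → 182
103 + 182 → 285
Each symbol's bit-cost is frequency × depth; summing gives 735 bits (equivalently 28 + 55 + 82 + 103 + 182 + 285).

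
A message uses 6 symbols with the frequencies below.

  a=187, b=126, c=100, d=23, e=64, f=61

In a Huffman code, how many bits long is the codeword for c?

2

Huffman merges, smallest pair first:
combine d(23), f(61) → 84
combine e(64), 84 → 148
combine c(100), b(126) → 226
combine 148, a(187) → 335
combine 226, 335 → 561
The subtree containing c is merged 2 times, so code length = 2.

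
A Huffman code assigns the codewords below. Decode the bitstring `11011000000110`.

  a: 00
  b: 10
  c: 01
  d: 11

dcbaacb

Read left to right; each codeword is recognised as soon as it completes (prefix code):
  11→d | 01→c | 10→b | 00→a | 00→a | 01→c | 10→b
Decoded message: dcbaacb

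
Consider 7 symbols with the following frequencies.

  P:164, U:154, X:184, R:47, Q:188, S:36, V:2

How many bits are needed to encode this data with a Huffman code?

1912

Greedily combine the two least-frequent nodes:
combine V(2), S(36) → 38
combine 38, R(47) → 85
combine 85, U(154) → 239
combine P(164), X(184) → 348
combine Q(188), 239 → 427
combine 348, 427 → 775
The encoded length is the sum of every internal node's weight: 38 + 85 + 239 + 348 + 427 + 775 = 1912 bits.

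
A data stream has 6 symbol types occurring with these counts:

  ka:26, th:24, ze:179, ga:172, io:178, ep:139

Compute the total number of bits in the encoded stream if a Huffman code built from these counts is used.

1675

Build the Huffman tree bottom-up:
merge th(24) and ka(26): 50
merge 50 and ep(139): 189
merge ga(172) and io(178): 350
merge ze(179) and 189: 368
merge 350 and 368: 718
The encoded length is the sum of every internal node's weight: 50 + 189 + 350 + 368 + 718 = 1675 bits.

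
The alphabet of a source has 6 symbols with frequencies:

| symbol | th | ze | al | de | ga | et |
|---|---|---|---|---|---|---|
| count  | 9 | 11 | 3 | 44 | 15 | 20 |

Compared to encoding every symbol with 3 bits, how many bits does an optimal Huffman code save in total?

Fixed-length: 3 bits × 102 symbols = 306 bits.
Huffman merges:
al(3) + th(9) → 12
ze(11) + 12 → 23
ga(15) + et(20) → 35
23 + 35 → 58
de(44) + 58 → 102
Huffman total = 12 + 23 + 35 + 58 + 102 = 230 bits.
Saving = 306 − 230 = 76 bits.

76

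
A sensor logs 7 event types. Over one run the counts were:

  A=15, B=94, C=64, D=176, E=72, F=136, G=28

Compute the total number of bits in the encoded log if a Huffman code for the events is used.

Merge the two smallest weights repeatedly:
merge A(15) and G(28): 43
merge 43 and C(64): 107
merge E(72) and B(94): 166
merge 107 and F(136): 243
merge 166 and D(176): 342
merge 243 and 342: 585
The encoded length is the sum of every internal node's weight: 43 + 107 + 166 + 243 + 342 + 585 = 1486 bits.

1486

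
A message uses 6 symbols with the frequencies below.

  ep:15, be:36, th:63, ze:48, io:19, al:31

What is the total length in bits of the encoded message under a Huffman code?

523

Build the Huffman tree bottom-up:
merge ep(15) and io(19): 34
merge al(31) and 34: 65
merge be(36) and ze(48): 84
merge th(63) and 65: 128
merge 84 and 128: 212
Total encoded bits = sum of merged weights = 34 + 65 + 84 + 128 + 212 = 523.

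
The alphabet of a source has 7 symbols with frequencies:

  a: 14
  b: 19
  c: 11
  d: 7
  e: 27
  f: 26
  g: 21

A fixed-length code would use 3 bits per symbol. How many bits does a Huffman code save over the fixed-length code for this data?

Fixed-length: 3 bits × 125 symbols = 375 bits.
Huffman merges:
d(7) + c(11) → 18
a(14) + 18 → 32
b(19) + g(21) → 40
f(26) + e(27) → 53
32 + 40 → 72
53 + 72 → 125
Huffman total = 18 + 32 + 40 + 53 + 72 + 125 = 340 bits.
Saving = 375 − 340 = 35 bits.

35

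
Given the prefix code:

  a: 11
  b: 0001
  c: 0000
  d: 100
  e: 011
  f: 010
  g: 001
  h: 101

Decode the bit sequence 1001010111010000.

Read left to right; each codeword is recognised as soon as it completes (prefix code):
  100→d | 101→h | 011→e | 101→h | 0000→c
Decoded message: dhehc

dhehc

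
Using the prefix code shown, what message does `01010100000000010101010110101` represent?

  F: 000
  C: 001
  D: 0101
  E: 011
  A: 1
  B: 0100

Read left to right; each codeword is recognised as soon as it completes (prefix code):
  0101→D | 0100→B | 000→F | 000→F | 0101→D | 0101→D | 011→E | 0101→D
Decoded message: DBFFDDED

DBFFDDED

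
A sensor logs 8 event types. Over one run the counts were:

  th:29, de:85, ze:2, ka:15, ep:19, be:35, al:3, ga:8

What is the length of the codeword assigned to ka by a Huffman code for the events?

4

Huffman merges, smallest pair first:
ze(2) + al(3) → 5
5 + ga(8) → 13
13 + ka(15) → 28
ep(19) + 28 → 47
th(29) + be(35) → 64
47 + 64 → 111
de(85) + 111 → 196
ka sits 4 levels below the root, so its codeword is 4 bits.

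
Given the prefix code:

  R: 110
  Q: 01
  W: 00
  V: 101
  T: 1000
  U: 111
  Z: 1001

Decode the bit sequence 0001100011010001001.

WQTRTZ

Read left to right; each codeword is recognised as soon as it completes (prefix code):
  00→W | 01→Q | 1000→T | 110→R | 1000→T | 1001→Z
Decoded message: WQTRTZ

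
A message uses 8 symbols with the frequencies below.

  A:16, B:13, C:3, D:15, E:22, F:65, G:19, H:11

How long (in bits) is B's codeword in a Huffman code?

Huffman merges, smallest pair first:
C(3) + H(11) → 14
B(13) + 14 → 27
D(15) + A(16) → 31
G(19) + E(22) → 41
27 + 31 → 58
41 + 58 → 99
F(65) + 99 → 164
B sits 4 levels below the root, so its codeword is 4 bits.

4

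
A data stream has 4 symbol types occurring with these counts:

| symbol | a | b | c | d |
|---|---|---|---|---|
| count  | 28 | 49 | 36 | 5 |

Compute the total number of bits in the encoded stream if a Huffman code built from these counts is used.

220

Greedily combine the two least-frequent nodes:
d(5) + a(28) → 33
33 + c(36) → 69
b(49) + 69 → 118
Each symbol's bit-cost is frequency × depth; summing gives 220 bits (equivalently 33 + 69 + 118).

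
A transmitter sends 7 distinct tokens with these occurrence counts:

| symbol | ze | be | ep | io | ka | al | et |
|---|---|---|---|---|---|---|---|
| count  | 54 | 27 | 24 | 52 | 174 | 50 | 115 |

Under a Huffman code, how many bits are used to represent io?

3

Repeatedly merge the two smallest:
ep(24) + be(27) → 51
al(50) + 51 → 101
io(52) + ze(54) → 106
101 + 106 → 207
et(115) + ka(174) → 289
207 + 289 → 496
io sits 3 levels below the root, so its codeword is 3 bits.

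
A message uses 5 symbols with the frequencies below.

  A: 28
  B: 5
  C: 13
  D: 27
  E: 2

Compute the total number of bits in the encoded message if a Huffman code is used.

149

Greedily combine the two least-frequent nodes:
merge E(2) and B(5): 7
merge 7 and C(13): 20
merge 20 and D(27): 47
merge A(28) and 47: 75
Total encoded bits = sum of merged weights = 7 + 20 + 47 + 75 = 149.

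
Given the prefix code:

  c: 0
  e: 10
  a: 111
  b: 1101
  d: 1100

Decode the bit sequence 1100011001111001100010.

dcdaecdce

Read left to right; each codeword is recognised as soon as it completes (prefix code):
  1100→d | 0→c | 1100→d | 111→a | 10→e | 0→c | 1100→d | 0→c | 10→e
Decoded message: dcdaecdce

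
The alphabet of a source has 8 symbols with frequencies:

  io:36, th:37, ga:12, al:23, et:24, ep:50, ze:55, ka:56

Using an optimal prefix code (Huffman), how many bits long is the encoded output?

858

Merge the two smallest weights repeatedly:
combine ga(12), al(23) → 35
combine et(24), 35 → 59
combine io(36), th(37) → 73
combine ep(50), ze(55) → 105
combine ka(56), 59 → 115
combine 73, 105 → 178
combine 115, 178 → 293
The encoded length is the sum of every internal node's weight: 35 + 59 + 73 + 105 + 115 + 178 + 293 = 858 bits.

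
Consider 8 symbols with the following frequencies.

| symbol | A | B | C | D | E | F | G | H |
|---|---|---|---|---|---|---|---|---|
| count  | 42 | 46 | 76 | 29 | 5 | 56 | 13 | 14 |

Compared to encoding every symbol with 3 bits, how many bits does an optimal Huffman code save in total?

Fixed-length: 3 bits × 281 symbols = 843 bits.
Huffman merges:
E(5) + G(13) → 18
H(14) + 18 → 32
D(29) + 32 → 61
A(42) + B(46) → 88
F(56) + 61 → 117
C(76) + 88 → 164
117 + 164 → 281
Huffman total = 18 + 32 + 61 + 88 + 117 + 164 + 281 = 761 bits.
Saving = 843 − 761 = 82 bits.

82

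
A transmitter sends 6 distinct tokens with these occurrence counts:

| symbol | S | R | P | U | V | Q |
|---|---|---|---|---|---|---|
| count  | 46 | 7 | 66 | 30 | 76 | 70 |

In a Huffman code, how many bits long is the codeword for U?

4

Huffman merges, smallest pair first:
merge R(7) and U(30): 37
merge 37 and S(46): 83
merge P(66) and Q(70): 136
merge V(76) and 83: 159
merge 136 and 159: 295
U sits 4 levels below the root, so its codeword is 4 bits.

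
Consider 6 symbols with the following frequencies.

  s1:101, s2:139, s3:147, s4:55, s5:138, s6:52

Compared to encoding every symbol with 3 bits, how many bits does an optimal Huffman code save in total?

Fixed-length: 3 bits × 632 symbols = 1896 bits.
Huffman merges:
combine s6(52), s4(55) → 107
combine s1(101), 107 → 208
combine s5(138), s2(139) → 277
combine s3(147), 208 → 355
combine 277, 355 → 632
Huffman total = 107 + 208 + 277 + 355 + 632 = 1579 bits.
Saving = 1896 − 1579 = 317 bits.

317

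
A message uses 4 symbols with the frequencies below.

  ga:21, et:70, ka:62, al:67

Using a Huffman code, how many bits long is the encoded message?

Merge the two smallest weights repeatedly:
combine ga(21), ka(62) → 83
combine al(67), et(70) → 137
combine 83, 137 → 220
Total encoded bits = sum of merged weights = 83 + 137 + 220 = 440.

440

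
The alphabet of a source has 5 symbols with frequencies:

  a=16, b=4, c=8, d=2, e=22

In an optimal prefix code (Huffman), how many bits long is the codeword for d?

Build the tree from the bottom:
merge d(2) and b(4): 6
merge 6 and c(8): 14
merge 14 and a(16): 30
merge e(22) and 30: 52
d's leaf is at depth 4, giving a 4-bit codeword.

4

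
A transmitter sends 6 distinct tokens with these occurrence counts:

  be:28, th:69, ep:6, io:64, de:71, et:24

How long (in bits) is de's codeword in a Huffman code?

Huffman merges, smallest pair first:
combine ep(6), et(24) → 30
combine be(28), 30 → 58
combine 58, io(64) → 122
combine th(69), de(71) → 140
combine 122, 140 → 262
de sits 2 levels below the root, so its codeword is 2 bits.

2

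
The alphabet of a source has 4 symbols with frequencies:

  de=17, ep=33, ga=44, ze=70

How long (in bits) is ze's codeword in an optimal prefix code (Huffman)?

1

Huffman merges, smallest pair first:
merge de(17) and ep(33): 50
merge ga(44) and 50: 94
merge ze(70) and 94: 164
ze sits one level below the root: a 1-bit codeword.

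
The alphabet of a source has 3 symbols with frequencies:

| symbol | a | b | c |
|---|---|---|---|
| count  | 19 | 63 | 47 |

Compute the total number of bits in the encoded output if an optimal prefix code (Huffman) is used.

195

Merge the two smallest weights repeatedly:
a(19) + c(47) → 66
b(63) + 66 → 129
Each symbol's bit-cost is frequency × depth; summing gives 195 bits (equivalently 66 + 129).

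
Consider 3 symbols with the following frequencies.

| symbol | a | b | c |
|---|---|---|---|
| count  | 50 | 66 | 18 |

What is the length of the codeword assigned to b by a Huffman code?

Huffman merges, smallest pair first:
combine c(18), a(50) → 68
combine b(66), 68 → 134
b is a child of the root — depth 1, so its codeword is a single bit.

1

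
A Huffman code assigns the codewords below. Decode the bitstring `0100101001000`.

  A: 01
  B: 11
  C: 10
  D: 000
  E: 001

Read left to right; each codeword is recognised as soon as it completes (prefix code):
  01→A | 001→E | 01→A | 001→E | 000→D
Decoded message: AEAED

AEAED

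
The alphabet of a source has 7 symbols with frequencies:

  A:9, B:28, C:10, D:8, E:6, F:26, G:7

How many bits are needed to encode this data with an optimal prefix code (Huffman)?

241

Build the Huffman tree bottom-up:
combine E(6), G(7) → 13
combine D(8), A(9) → 17
combine C(10), 13 → 23
combine 17, 23 → 40
combine F(26), B(28) → 54
combine 40, 54 → 94
Total encoded bits = sum of merged weights = 13 + 17 + 23 + 40 + 54 + 94 = 241.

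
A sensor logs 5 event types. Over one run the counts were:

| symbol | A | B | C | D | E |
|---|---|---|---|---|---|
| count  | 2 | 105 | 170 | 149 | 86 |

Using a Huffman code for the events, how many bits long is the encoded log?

1112

Merge the two smallest weights repeatedly:
A(2) + E(86) → 88
88 + B(105) → 193
D(149) + C(170) → 319
193 + 319 → 512
Total encoded bits = sum of merged weights = 88 + 193 + 319 + 512 = 1112.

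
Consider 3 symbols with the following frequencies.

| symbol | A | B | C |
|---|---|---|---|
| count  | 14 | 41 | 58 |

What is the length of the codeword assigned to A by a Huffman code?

2

Huffman merges, smallest pair first:
merge A(14) and B(41): 55
merge 55 and C(58): 113
A's leaf is at depth 2, giving a 2-bit codeword.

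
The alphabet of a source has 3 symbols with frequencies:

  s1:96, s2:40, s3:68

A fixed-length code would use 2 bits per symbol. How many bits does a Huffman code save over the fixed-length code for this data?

96

Fixed-length: 2 bits × 204 symbols = 408 bits.
Huffman merges:
combine s2(40), s3(68) → 108
combine s1(96), 108 → 204
Huffman total = 108 + 204 = 312 bits.
Saving = 408 − 312 = 96 bits.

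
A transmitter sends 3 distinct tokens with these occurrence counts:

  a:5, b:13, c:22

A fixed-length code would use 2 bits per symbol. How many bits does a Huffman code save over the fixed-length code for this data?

22

Fixed-length: 2 bits × 40 symbols = 80 bits.
Huffman merges:
a(5) + b(13) → 18
18 + c(22) → 40
Huffman total = 18 + 40 = 58 bits.
Saving = 80 − 58 = 22 bits.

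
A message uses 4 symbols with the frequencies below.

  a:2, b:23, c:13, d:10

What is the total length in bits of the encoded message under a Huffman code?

Build the Huffman tree bottom-up:
merge a(2) and d(10): 12
merge 12 and c(13): 25
merge b(23) and 25: 48
Each symbol's bit-cost is frequency × depth; summing gives 85 bits (equivalently 12 + 25 + 48).

85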